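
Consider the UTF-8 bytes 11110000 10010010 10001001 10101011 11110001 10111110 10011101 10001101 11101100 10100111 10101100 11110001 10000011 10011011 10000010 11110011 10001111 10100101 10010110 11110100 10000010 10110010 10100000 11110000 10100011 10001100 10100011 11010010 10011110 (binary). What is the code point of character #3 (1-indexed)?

Offset 0: leading byte 0xF0 = 11110000 → 4-byte char #1 = F0 92 89 AB.
Offset 4: leading byte 0xF1 = 11110001 → 4-byte char #2 = F1 BE 9D 8D.
Offset 8: leading byte 0xEC = 11101100 → 3-byte char #3 = EC A7 AC.
Leading byte 0xEC = 11101100 matches 1110xxxx → 3-byte sequence.
Byte 1: 0xEC = 11101100, payload 1100 (4 bits).
Byte 2: 0xA7 = 10100111 (10xxxxxx ✓), payload 100111.
Byte 3: 0xAC = 10101100 (10xxxxxx ✓), payload 101100.
Concatenate: 1100100111101100 = 0xC9EC (16 bits → U+C9EC).

U+C9EC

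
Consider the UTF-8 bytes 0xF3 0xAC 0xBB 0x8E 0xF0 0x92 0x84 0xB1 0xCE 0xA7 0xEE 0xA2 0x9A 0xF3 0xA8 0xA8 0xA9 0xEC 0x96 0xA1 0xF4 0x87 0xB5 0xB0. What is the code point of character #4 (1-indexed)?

U+E89A

Offset 0: leading byte 0xF3 = 11110011 → 4-byte char #1 = F3 AC BB 8E.
Offset 4: leading byte 0xF0 = 11110000 → 4-byte char #2 = F0 92 84 B1.
Offset 8: leading byte 0xCE = 11001110 → 2-byte char #3 = CE A7.
Offset 10: leading byte 0xEE = 11101110 → 3-byte char #4 = EE A2 9A.
Leading byte 0xEE = 11101110 matches 1110xxxx → 3-byte sequence.
Byte 1: 0xEE = 11101110, payload 1110 (4 bits).
Byte 2: 0xA2 = 10100010 (10xxxxxx ✓), payload 100010.
Byte 3: 0x9A = 10011010 (10xxxxxx ✓), payload 011010.
Concatenate: 1110100010011010 = 0xE89A (16 bits → U+E89A).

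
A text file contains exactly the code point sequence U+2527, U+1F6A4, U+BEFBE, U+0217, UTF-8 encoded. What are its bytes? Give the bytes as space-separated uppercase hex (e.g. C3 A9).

E2 94 A7 F0 9F 9A A4 F2 BE BE BE C8 97

U+2527: 3-byte form → E2 94 A7.
U+1F6A4: 4-byte form → F0 9F 9A A4.
U+BEFBE: 4-byte form → F2 BE BE BE.
U+0217: 2-byte form → C8 97.
Concatenated (13 bytes): E2 94 A7 F0 9F 9A A4 F2 BE BE BE C8 97.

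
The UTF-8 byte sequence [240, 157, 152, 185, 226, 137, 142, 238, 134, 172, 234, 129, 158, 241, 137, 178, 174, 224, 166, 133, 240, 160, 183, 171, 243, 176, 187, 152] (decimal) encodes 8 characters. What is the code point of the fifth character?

Offset 0: leading byte 0xF0 = 11110000 → 4-byte char #1 = F0 9D 98 B9.
Offset 4: leading byte 0xE2 = 11100010 → 3-byte char #2 = E2 89 8E.
Offset 7: leading byte 0xEE = 11101110 → 3-byte char #3 = EE 86 AC.
Offset 10: leading byte 0xEA = 11101010 → 3-byte char #4 = EA 81 9E.
Offset 13: leading byte 0xF1 = 11110001 → 4-byte char #5 = F1 89 B2 AE.
Leading byte 0xF1 = 11110001 matches 11110xxx → 4-byte sequence.
Byte 1: 0xF1 = 11110001, payload 001 (3 bits).
Byte 2: 0x89 = 10001001 (10xxxxxx ✓), payload 001001.
Byte 3: 0xB2 = 10110010 (10xxxxxx ✓), payload 110010.
Byte 4: 0xAE = 10101110 (10xxxxxx ✓), payload 101110.
Concatenate: 001001001110010101110 = 0x49CAE (21 bits → U+49CAE).

U+49CAE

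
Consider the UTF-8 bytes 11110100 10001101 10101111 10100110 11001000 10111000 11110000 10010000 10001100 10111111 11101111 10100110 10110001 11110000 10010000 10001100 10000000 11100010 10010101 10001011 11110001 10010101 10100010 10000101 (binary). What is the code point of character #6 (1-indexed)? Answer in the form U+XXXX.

U+254B

Offset 0: leading byte 0xF4 = 11110100 → 4-byte char #1 = F4 8D AF A6.
Offset 4: leading byte 0xC8 = 11001000 → 2-byte char #2 = C8 B8.
Offset 6: leading byte 0xF0 = 11110000 → 4-byte char #3 = F0 90 8C BF.
Offset 10: leading byte 0xEF = 11101111 → 3-byte char #4 = EF A6 B1.
Offset 13: leading byte 0xF0 = 11110000 → 4-byte char #5 = F0 90 8C 80.
Offset 17: leading byte 0xE2 = 11100010 → 3-byte char #6 = E2 95 8B.
Leading byte 0xE2 = 11100010 matches 1110xxxx → 3-byte sequence.
Byte 1: 0xE2 = 11100010, payload 0010 (4 bits).
Byte 2: 0x95 = 10010101 (10xxxxxx ✓), payload 010101.
Byte 3: 0x8B = 10001011 (10xxxxxx ✓), payload 001011.
Concatenate: 0010010101001011 = 0x254B (16 bits → U+254B).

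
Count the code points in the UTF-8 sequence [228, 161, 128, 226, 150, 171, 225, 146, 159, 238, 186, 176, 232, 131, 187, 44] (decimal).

Byte at offset 0: 0xE4 = 11100100 → 3-byte char (#1). Advance 3.
Byte at offset 3: 0xE2 = 11100010 → 3-byte char (#2). Advance 3.
Byte at offset 6: 0xE1 = 11100001 → 3-byte char (#3). Advance 3.
Byte at offset 9: 0xEE = 11101110 → 3-byte char (#4). Advance 3.
Byte at offset 12: 0xE8 = 11101000 → 3-byte char (#5). Advance 3.
Byte at offset 15: 0x2C = 00101100 → 1-byte char (#6). Advance 1.
Reached end at offset 16 after 6 code points.

6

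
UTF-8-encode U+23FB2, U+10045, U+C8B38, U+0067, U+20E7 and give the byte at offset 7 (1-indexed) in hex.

1-indexed offset 7 is 0-indexed offset 6.
U+23FB2 → 4-byte form F0 A3 BE B2 at offsets 0–3.
U+10045 → 4-byte form F0 90 81 85 at offsets 4–7.
Offset 6 falls in char 2's range; it's byte 3 of F0 90 81 85 = 0x81.

0x81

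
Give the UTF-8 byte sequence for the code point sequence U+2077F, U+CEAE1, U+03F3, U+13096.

F0 A0 9D BF F3 8E AB A1 CF B3 F0 93 82 96

U+2077F: 4-byte form → F0 A0 9D BF.
U+CEAE1: 4-byte form → F3 8E AB A1.
U+03F3: 2-byte form → CF B3.
U+13096: 4-byte form → F0 93 82 96.
Concatenated (14 bytes): F0 A0 9D BF F3 8E AB A1 CF B3 F0 93 82 96.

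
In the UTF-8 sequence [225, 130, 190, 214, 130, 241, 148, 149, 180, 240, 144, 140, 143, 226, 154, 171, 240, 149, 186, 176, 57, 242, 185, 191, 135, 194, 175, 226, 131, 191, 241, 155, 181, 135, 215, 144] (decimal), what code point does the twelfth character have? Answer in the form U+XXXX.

Offset 0: leading byte 0xE1 = 11100001 → 3-byte char #1 = E1 82 BE.
Offset 3: leading byte 0xD6 = 11010110 → 2-byte char #2 = D6 82.
Offset 5: leading byte 0xF1 = 11110001 → 4-byte char #3 = F1 94 95 B4.
Offset 9: leading byte 0xF0 = 11110000 → 4-byte char #4 = F0 90 8C 8F.
Offset 13: leading byte 0xE2 = 11100010 → 3-byte char #5 = E2 9A AB.
Offset 16: leading byte 0xF0 = 11110000 → 4-byte char #6 = F0 95 BA B0.
Offset 20: leading byte 0x39 = 00111001 → 1-byte char #7 = 39.
Offset 21: leading byte 0xF2 = 11110010 → 4-byte char #8 = F2 B9 BF 87.
Offset 25: leading byte 0xC2 = 11000010 → 2-byte char #9 = C2 AF.
Offset 27: leading byte 0xE2 = 11100010 → 3-byte char #10 = E2 83 BF.
Offset 30: leading byte 0xF1 = 11110001 → 4-byte char #11 = F1 9B B5 87.
Offset 34: leading byte 0xD7 = 11010111 → 2-byte char #12 = D7 90.
Leading byte 0xD7 = 11010111 matches 110xxxxx → 2-byte sequence.
Byte 1: 0xD7 = 11010111, payload 10111 (5 bits).
Byte 2: 0x90 = 10010000 (10xxxxxx ✓), payload 010000.
Concatenate: 10111010000 = 0x5D0 (11 bits → U+05D0).

U+05D0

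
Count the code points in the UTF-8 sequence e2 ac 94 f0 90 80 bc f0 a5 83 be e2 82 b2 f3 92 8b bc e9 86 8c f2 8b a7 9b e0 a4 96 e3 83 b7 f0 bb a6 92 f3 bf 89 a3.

Byte at offset 0: 0xE2 = 11100010 → 3-byte char (#1). Advance 3.
Byte at offset 3: 0xF0 = 11110000 → 4-byte char (#2). Advance 4.
Byte at offset 7: 0xF0 = 11110000 → 4-byte char (#3). Advance 4.
Byte at offset 11: 0xE2 = 11100010 → 3-byte char (#4). Advance 3.
Byte at offset 14: 0xF3 = 11110011 → 4-byte char (#5). Advance 4.
Byte at offset 18: 0xE9 = 11101001 → 3-byte char (#6). Advance 3.
Byte at offset 21: 0xF2 = 11110010 → 4-byte char (#7). Advance 4.
Byte at offset 25: 0xE0 = 11100000 → 3-byte char (#8). Advance 3.
Byte at offset 28: 0xE3 = 11100011 → 3-byte char (#9). Advance 3.
Byte at offset 31: 0xF0 = 11110000 → 4-byte char (#10). Advance 4.
Byte at offset 35: 0xF3 = 11110011 → 4-byte char (#11). Advance 4.
Reached end at offset 39 after 11 code points.

11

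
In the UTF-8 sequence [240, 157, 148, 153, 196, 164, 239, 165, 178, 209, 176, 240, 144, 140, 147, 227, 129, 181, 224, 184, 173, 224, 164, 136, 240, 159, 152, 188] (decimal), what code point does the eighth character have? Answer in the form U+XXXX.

Offset 0: leading byte 0xF0 = 11110000 → 4-byte char #1 = F0 9D 94 99.
Offset 4: leading byte 0xC4 = 11000100 → 2-byte char #2 = C4 A4.
Offset 6: leading byte 0xEF = 11101111 → 3-byte char #3 = EF A5 B2.
Offset 9: leading byte 0xD1 = 11010001 → 2-byte char #4 = D1 B0.
Offset 11: leading byte 0xF0 = 11110000 → 4-byte char #5 = F0 90 8C 93.
Offset 15: leading byte 0xE3 = 11100011 → 3-byte char #6 = E3 81 B5.
Offset 18: leading byte 0xE0 = 11100000 → 3-byte char #7 = E0 B8 AD.
Offset 21: leading byte 0xE0 = 11100000 → 3-byte char #8 = E0 A4 88.
Leading byte 0xE0 = 11100000 matches 1110xxxx → 3-byte sequence.
Byte 1: 0xE0 = 11100000, payload 0000 (4 bits).
Byte 2: 0xA4 = 10100100 (10xxxxxx ✓), payload 100100.
Byte 3: 0x88 = 10001000 (10xxxxxx ✓), payload 001000.
Concatenate: 0000100100001000 = 0x908 (16 bits → U+0908).

U+0908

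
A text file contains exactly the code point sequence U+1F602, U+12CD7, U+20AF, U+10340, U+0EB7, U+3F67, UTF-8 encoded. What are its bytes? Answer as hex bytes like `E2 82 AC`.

U+1F602: 4-byte form → F0 9F 98 82.
U+12CD7: 4-byte form → F0 92 B3 97.
U+20AF: 3-byte form → E2 82 AF.
U+10340: 4-byte form → F0 90 8D 80.
U+0EB7: 3-byte form → E0 BA B7.
U+3F67: 3-byte form → E3 BD A7.
Concatenated (21 bytes): F0 9F 98 82 F0 92 B3 97 E2 82 AF F0 90 8D 80 E0 BA B7 E3 BD A7.

F0 9F 98 82 F0 92 B3 97 E2 82 AF F0 90 8D 80 E0 BA B7 E3 BD A7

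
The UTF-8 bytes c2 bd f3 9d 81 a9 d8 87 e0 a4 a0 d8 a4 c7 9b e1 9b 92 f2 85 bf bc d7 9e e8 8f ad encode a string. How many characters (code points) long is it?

10

Byte at offset 0: 0xC2 = 11000010 → 2-byte char (#1). Advance 2.
Byte at offset 2: 0xF3 = 11110011 → 4-byte char (#2). Advance 4.
Byte at offset 6: 0xD8 = 11011000 → 2-byte char (#3). Advance 2.
Byte at offset 8: 0xE0 = 11100000 → 3-byte char (#4). Advance 3.
Byte at offset 11: 0xD8 = 11011000 → 2-byte char (#5). Advance 2.
Byte at offset 13: 0xC7 = 11000111 → 2-byte char (#6). Advance 2.
Byte at offset 15: 0xE1 = 11100001 → 3-byte char (#7). Advance 3.
Byte at offset 18: 0xF2 = 11110010 → 4-byte char (#8). Advance 4.
Byte at offset 22: 0xD7 = 11010111 → 2-byte char (#9). Advance 2.
Byte at offset 24: 0xE8 = 11101000 → 3-byte char (#10). Advance 3.
Reached end at offset 27 after 10 code points.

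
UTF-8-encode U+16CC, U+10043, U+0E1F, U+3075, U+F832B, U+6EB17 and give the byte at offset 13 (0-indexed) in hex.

U+16CC → 3-byte form E1 9B 8C at offsets 0–2.
U+10043 → 4-byte form F0 90 81 83 at offsets 3–6.
U+0E1F → 3-byte form E0 B8 9F at offsets 7–9.
U+3075 → 3-byte form E3 81 B5 at offsets 10–12.
U+F832B → 4-byte form F3 B8 8C AB at offsets 13–16.
Offset 13 falls in char 5's range; it's byte 1 of F3 B8 8C AB = 0xF3.

0xF3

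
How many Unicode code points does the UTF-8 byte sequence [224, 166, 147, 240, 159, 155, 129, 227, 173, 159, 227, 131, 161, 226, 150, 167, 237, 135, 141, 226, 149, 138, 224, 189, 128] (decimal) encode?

Byte at offset 0: 0xE0 = 11100000 → 3-byte char (#1). Advance 3.
Byte at offset 3: 0xF0 = 11110000 → 4-byte char (#2). Advance 4.
Byte at offset 7: 0xE3 = 11100011 → 3-byte char (#3). Advance 3.
Byte at offset 10: 0xE3 = 11100011 → 3-byte char (#4). Advance 3.
Byte at offset 13: 0xE2 = 11100010 → 3-byte char (#5). Advance 3.
Byte at offset 16: 0xED = 11101101 → 3-byte char (#6). Advance 3.
Byte at offset 19: 0xE2 = 11100010 → 3-byte char (#7). Advance 3.
Byte at offset 22: 0xE0 = 11100000 → 3-byte char (#8). Advance 3.
Reached end at offset 25 after 8 code points.

8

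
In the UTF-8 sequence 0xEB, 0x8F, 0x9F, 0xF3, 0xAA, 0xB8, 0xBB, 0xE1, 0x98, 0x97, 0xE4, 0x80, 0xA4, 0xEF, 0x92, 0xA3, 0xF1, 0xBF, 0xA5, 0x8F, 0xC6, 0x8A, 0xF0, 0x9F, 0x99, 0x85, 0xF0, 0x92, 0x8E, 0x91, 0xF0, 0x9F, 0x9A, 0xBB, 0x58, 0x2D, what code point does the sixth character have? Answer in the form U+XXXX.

U+7F94F

Offset 0: leading byte 0xEB = 11101011 → 3-byte char #1 = EB 8F 9F.
Offset 3: leading byte 0xF3 = 11110011 → 4-byte char #2 = F3 AA B8 BB.
Offset 7: leading byte 0xE1 = 11100001 → 3-byte char #3 = E1 98 97.
Offset 10: leading byte 0xE4 = 11100100 → 3-byte char #4 = E4 80 A4.
Offset 13: leading byte 0xEF = 11101111 → 3-byte char #5 = EF 92 A3.
Offset 16: leading byte 0xF1 = 11110001 → 4-byte char #6 = F1 BF A5 8F.
Leading byte 0xF1 = 11110001 matches 11110xxx → 4-byte sequence.
Byte 1: 0xF1 = 11110001, payload 001 (3 bits).
Byte 2: 0xBF = 10111111 (10xxxxxx ✓), payload 111111.
Byte 3: 0xA5 = 10100101 (10xxxxxx ✓), payload 100101.
Byte 4: 0x8F = 10001111 (10xxxxxx ✓), payload 001111.
Concatenate: 001111111100101001111 = 0x7F94F (21 bits → U+7F94F).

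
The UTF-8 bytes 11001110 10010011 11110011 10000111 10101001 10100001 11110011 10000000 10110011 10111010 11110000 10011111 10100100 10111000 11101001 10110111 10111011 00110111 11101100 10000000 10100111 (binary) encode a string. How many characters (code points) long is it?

Byte at offset 0: 0xCE = 11001110 → 2-byte char (#1). Advance 2.
Byte at offset 2: 0xF3 = 11110011 → 4-byte char (#2). Advance 4.
Byte at offset 6: 0xF3 = 11110011 → 4-byte char (#3). Advance 4.
Byte at offset 10: 0xF0 = 11110000 → 4-byte char (#4). Advance 4.
Byte at offset 14: 0xE9 = 11101001 → 3-byte char (#5). Advance 3.
Byte at offset 17: 0x37 = 00110111 → 1-byte char (#6). Advance 1.
Byte at offset 18: 0xEC = 11101100 → 3-byte char (#7). Advance 3.
Reached end at offset 21 after 7 code points.

7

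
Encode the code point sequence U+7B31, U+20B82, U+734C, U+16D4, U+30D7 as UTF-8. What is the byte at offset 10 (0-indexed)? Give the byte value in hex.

U+7B31 → 3-byte form E7 AC B1 at offsets 0–2.
U+20B82 → 4-byte form F0 A0 AE 82 at offsets 3–6.
U+734C → 3-byte form E7 8D 8C at offsets 7–9.
U+16D4 → 3-byte form E1 9B 94 at offsets 10–12.
Offset 10 falls in char 4's range; it's byte 1 of E1 9B 94 = 0xE1.

0xE1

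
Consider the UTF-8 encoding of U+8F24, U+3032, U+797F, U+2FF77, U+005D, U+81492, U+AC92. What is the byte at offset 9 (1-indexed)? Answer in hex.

1-indexed offset 9 is 0-indexed offset 8.
U+8F24 → 3-byte form E8 BC A4 at offsets 0–2.
U+3032 → 3-byte form E3 80 B2 at offsets 3–5.
U+797F → 3-byte form E7 A5 BF at offsets 6–8.
Offset 8 falls in char 3's range; it's byte 3 of E7 A5 BF = 0xBF.

0xBF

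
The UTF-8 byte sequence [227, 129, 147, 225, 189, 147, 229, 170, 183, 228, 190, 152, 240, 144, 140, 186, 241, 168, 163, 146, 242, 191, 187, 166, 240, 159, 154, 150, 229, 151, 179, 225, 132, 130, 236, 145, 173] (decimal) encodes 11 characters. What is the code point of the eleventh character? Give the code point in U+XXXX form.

Offset 0: leading byte 0xE3 = 11100011 → 3-byte char #1 = E3 81 93.
Offset 3: leading byte 0xE1 = 11100001 → 3-byte char #2 = E1 BD 93.
Offset 6: leading byte 0xE5 = 11100101 → 3-byte char #3 = E5 AA B7.
Offset 9: leading byte 0xE4 = 11100100 → 3-byte char #4 = E4 BE 98.
Offset 12: leading byte 0xF0 = 11110000 → 4-byte char #5 = F0 90 8C BA.
Offset 16: leading byte 0xF1 = 11110001 → 4-byte char #6 = F1 A8 A3 92.
Offset 20: leading byte 0xF2 = 11110010 → 4-byte char #7 = F2 BF BB A6.
Offset 24: leading byte 0xF0 = 11110000 → 4-byte char #8 = F0 9F 9A 96.
Offset 28: leading byte 0xE5 = 11100101 → 3-byte char #9 = E5 97 B3.
Offset 31: leading byte 0xE1 = 11100001 → 3-byte char #10 = E1 84 82.
Offset 34: leading byte 0xEC = 11101100 → 3-byte char #11 = EC 91 AD.
Leading byte 0xEC = 11101100 matches 1110xxxx → 3-byte sequence.
Byte 1: 0xEC = 11101100, payload 1100 (4 bits).
Byte 2: 0x91 = 10010001 (10xxxxxx ✓), payload 010001.
Byte 3: 0xAD = 10101101 (10xxxxxx ✓), payload 101101.
Concatenate: 1100010001101101 = 0xC46D (16 bits → U+C46D).

U+C46D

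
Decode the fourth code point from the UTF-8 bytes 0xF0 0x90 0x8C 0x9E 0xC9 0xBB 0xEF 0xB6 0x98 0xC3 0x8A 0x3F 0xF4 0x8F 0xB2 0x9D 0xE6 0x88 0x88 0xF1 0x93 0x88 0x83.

U+00CA

Offset 0: leading byte 0xF0 = 11110000 → 4-byte char #1 = F0 90 8C 9E.
Offset 4: leading byte 0xC9 = 11001001 → 2-byte char #2 = C9 BB.
Offset 6: leading byte 0xEF = 11101111 → 3-byte char #3 = EF B6 98.
Offset 9: leading byte 0xC3 = 11000011 → 2-byte char #4 = C3 8A.
Leading byte 0xC3 = 11000011 matches 110xxxxx → 2-byte sequence.
Byte 1: 0xC3 = 11000011, payload 00011 (5 bits).
Byte 2: 0x8A = 10001010 (10xxxxxx ✓), payload 001010.
Concatenate: 00011001010 = 0xCA (11 bits → U+00CA).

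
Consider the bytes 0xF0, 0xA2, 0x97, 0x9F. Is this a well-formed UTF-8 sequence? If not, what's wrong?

valid

Leading byte 0xF0 = 11110000 → 4-byte form.
Continuation bytes 0xA2=10100010, 0x97=10010111, 0x9F=10011111 all match 10xxxxxx.
Decoded value 0x225DF is ≥ 0x10000 (shortest form) and not a surrogate.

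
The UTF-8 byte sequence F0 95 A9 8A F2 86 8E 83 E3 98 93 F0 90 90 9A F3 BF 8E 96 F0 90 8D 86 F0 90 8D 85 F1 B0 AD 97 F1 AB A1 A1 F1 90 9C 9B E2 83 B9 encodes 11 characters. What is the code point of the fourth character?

U+1041A

Offset 0: leading byte 0xF0 = 11110000 → 4-byte char #1 = F0 95 A9 8A.
Offset 4: leading byte 0xF2 = 11110010 → 4-byte char #2 = F2 86 8E 83.
Offset 8: leading byte 0xE3 = 11100011 → 3-byte char #3 = E3 98 93.
Offset 11: leading byte 0xF0 = 11110000 → 4-byte char #4 = F0 90 90 9A.
Leading byte 0xF0 = 11110000 matches 11110xxx → 4-byte sequence.
Byte 1: 0xF0 = 11110000, payload 000 (3 bits).
Byte 2: 0x90 = 10010000 (10xxxxxx ✓), payload 010000.
Byte 3: 0x90 = 10010000 (10xxxxxx ✓), payload 010000.
Byte 4: 0x9A = 10011010 (10xxxxxx ✓), payload 011010.
Concatenate: 000010000010000011010 = 0x1041A (21 bits → U+1041A).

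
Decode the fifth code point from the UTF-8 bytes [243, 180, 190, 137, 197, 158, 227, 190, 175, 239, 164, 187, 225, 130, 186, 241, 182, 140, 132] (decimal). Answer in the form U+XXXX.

Offset 0: leading byte 0xF3 = 11110011 → 4-byte char #1 = F3 B4 BE 89.
Offset 4: leading byte 0xC5 = 11000101 → 2-byte char #2 = C5 9E.
Offset 6: leading byte 0xE3 = 11100011 → 3-byte char #3 = E3 BE AF.
Offset 9: leading byte 0xEF = 11101111 → 3-byte char #4 = EF A4 BB.
Offset 12: leading byte 0xE1 = 11100001 → 3-byte char #5 = E1 82 BA.
Leading byte 0xE1 = 11100001 matches 1110xxxx → 3-byte sequence.
Byte 1: 0xE1 = 11100001, payload 0001 (4 bits).
Byte 2: 0x82 = 10000010 (10xxxxxx ✓), payload 000010.
Byte 3: 0xBA = 10111010 (10xxxxxx ✓), payload 111010.
Concatenate: 0001000010111010 = 0x10BA (16 bits → U+10BA).

U+10BA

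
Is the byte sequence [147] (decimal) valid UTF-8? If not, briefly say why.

Byte 0x93 = 10010011 has the form 10xxxxxx — a continuation byte — but there is no preceding leading byte.

invalid (continuation byte with no leading byte)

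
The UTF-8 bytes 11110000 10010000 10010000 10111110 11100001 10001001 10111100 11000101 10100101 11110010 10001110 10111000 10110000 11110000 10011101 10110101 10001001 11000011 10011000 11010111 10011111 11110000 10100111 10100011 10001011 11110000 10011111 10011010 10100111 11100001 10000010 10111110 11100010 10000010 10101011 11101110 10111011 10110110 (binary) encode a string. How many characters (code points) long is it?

Byte at offset 0: 0xF0 = 11110000 → 4-byte char (#1). Advance 4.
Byte at offset 4: 0xE1 = 11100001 → 3-byte char (#2). Advance 3.
Byte at offset 7: 0xC5 = 11000101 → 2-byte char (#3). Advance 2.
Byte at offset 9: 0xF2 = 11110010 → 4-byte char (#4). Advance 4.
Byte at offset 13: 0xF0 = 11110000 → 4-byte char (#5). Advance 4.
Byte at offset 17: 0xC3 = 11000011 → 2-byte char (#6). Advance 2.
Byte at offset 19: 0xD7 = 11010111 → 2-byte char (#7). Advance 2.
Byte at offset 21: 0xF0 = 11110000 → 4-byte char (#8). Advance 4.
Byte at offset 25: 0xF0 = 11110000 → 4-byte char (#9). Advance 4.
Byte at offset 29: 0xE1 = 11100001 → 3-byte char (#10). Advance 3.
Byte at offset 32: 0xE2 = 11100010 → 3-byte char (#11). Advance 3.
Byte at offset 35: 0xEE = 11101110 → 3-byte char (#12). Advance 3.
Reached end at offset 38 after 12 code points.

12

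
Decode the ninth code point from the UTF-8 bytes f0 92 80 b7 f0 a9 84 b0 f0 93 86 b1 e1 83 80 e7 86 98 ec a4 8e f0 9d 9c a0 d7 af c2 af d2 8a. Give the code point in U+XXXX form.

U+00AF

Offset 0: leading byte 0xF0 = 11110000 → 4-byte char #1 = F0 92 80 B7.
Offset 4: leading byte 0xF0 = 11110000 → 4-byte char #2 = F0 A9 84 B0.
Offset 8: leading byte 0xF0 = 11110000 → 4-byte char #3 = F0 93 86 B1.
Offset 12: leading byte 0xE1 = 11100001 → 3-byte char #4 = E1 83 80.
Offset 15: leading byte 0xE7 = 11100111 → 3-byte char #5 = E7 86 98.
Offset 18: leading byte 0xEC = 11101100 → 3-byte char #6 = EC A4 8E.
Offset 21: leading byte 0xF0 = 11110000 → 4-byte char #7 = F0 9D 9C A0.
Offset 25: leading byte 0xD7 = 11010111 → 2-byte char #8 = D7 AF.
Offset 27: leading byte 0xC2 = 11000010 → 2-byte char #9 = C2 AF.
Leading byte 0xC2 = 11000010 matches 110xxxxx → 2-byte sequence.
Byte 1: 0xC2 = 11000010, payload 00010 (5 bits).
Byte 2: 0xAF = 10101111 (10xxxxxx ✓), payload 101111.
Concatenate: 00010101111 = 0xAF (11 bits → U+00AF).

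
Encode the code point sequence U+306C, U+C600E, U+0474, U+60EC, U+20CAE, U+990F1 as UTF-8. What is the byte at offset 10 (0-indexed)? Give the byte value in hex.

0x83

U+306C → 3-byte form E3 81 AC at offsets 0–2.
U+C600E → 4-byte form F3 86 80 8E at offsets 3–6.
U+0474 → 2-byte form D1 B4 at offsets 7–8.
U+60EC → 3-byte form E6 83 AC at offsets 9–11.
Offset 10 falls in char 4's range; it's byte 2 of E6 83 AC = 0x83.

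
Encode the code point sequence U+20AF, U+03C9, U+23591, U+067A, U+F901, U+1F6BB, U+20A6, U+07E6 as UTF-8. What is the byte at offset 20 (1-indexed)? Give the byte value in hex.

0x82

1-indexed offset 20 is 0-indexed offset 19.
U+20AF → 3-byte form E2 82 AF at offsets 0–2.
U+03C9 → 2-byte form CF 89 at offsets 3–4.
U+23591 → 4-byte form F0 A3 96 91 at offsets 5–8.
U+067A → 2-byte form D9 BA at offsets 9–10.
U+F901 → 3-byte form EF A4 81 at offsets 11–13.
U+1F6BB → 4-byte form F0 9F 9A BB at offsets 14–17.
U+20A6 → 3-byte form E2 82 A6 at offsets 18–20.
Offset 19 falls in char 7's range; it's byte 2 of E2 82 A6 = 0x82.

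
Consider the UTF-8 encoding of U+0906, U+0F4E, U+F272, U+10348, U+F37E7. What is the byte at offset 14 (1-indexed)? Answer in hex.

1-indexed offset 14 is 0-indexed offset 13.
U+0906 → 3-byte form E0 A4 86 at offsets 0–2.
U+0F4E → 3-byte form E0 BD 8E at offsets 3–5.
U+F272 → 3-byte form EF 89 B2 at offsets 6–8.
U+10348 → 4-byte form F0 90 8D 88 at offsets 9–12.
U+F37E7 → 4-byte form F3 B3 9F A7 at offsets 13–16.
Offset 13 falls in char 5's range; it's byte 1 of F3 B3 9F A7 = 0xF3.

0xF3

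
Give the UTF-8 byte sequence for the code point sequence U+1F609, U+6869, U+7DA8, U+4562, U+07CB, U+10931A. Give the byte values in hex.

F0 9F 98 89 E6 A1 A9 E7 B6 A8 E4 95 A2 DF 8B F4 89 8C 9A

U+1F609: 4-byte form → F0 9F 98 89.
U+6869: 3-byte form → E6 A1 A9.
U+7DA8: 3-byte form → E7 B6 A8.
U+4562: 3-byte form → E4 95 A2.
U+07CB: 2-byte form → DF 8B.
U+10931A: 4-byte form → F4 89 8C 9A.
Concatenated (19 bytes): F0 9F 98 89 E6 A1 A9 E7 B6 A8 E4 95 A2 DF 8B F4 89 8C 9A.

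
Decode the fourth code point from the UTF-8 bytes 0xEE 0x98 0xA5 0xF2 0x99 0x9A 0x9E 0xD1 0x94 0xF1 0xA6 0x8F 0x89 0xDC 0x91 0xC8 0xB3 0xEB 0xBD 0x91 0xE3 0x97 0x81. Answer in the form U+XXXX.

Offset 0: leading byte 0xEE = 11101110 → 3-byte char #1 = EE 98 A5.
Offset 3: leading byte 0xF2 = 11110010 → 4-byte char #2 = F2 99 9A 9E.
Offset 7: leading byte 0xD1 = 11010001 → 2-byte char #3 = D1 94.
Offset 9: leading byte 0xF1 = 11110001 → 4-byte char #4 = F1 A6 8F 89.
Leading byte 0xF1 = 11110001 matches 11110xxx → 4-byte sequence.
Byte 1: 0xF1 = 11110001, payload 001 (3 bits).
Byte 2: 0xA6 = 10100110 (10xxxxxx ✓), payload 100110.
Byte 3: 0x8F = 10001111 (10xxxxxx ✓), payload 001111.
Byte 4: 0x89 = 10001001 (10xxxxxx ✓), payload 001001.
Concatenate: 001100110001111001001 = 0x663C9 (21 bits → U+663C9).

U+663C9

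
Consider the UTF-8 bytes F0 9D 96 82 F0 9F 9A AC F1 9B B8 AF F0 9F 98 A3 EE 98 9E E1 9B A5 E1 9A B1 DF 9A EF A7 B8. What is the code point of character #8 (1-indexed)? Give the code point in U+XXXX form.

Offset 0: leading byte 0xF0 = 11110000 → 4-byte char #1 = F0 9D 96 82.
Offset 4: leading byte 0xF0 = 11110000 → 4-byte char #2 = F0 9F 9A AC.
Offset 8: leading byte 0xF1 = 11110001 → 4-byte char #3 = F1 9B B8 AF.
Offset 12: leading byte 0xF0 = 11110000 → 4-byte char #4 = F0 9F 98 A3.
Offset 16: leading byte 0xEE = 11101110 → 3-byte char #5 = EE 98 9E.
Offset 19: leading byte 0xE1 = 11100001 → 3-byte char #6 = E1 9B A5.
Offset 22: leading byte 0xE1 = 11100001 → 3-byte char #7 = E1 9A B1.
Offset 25: leading byte 0xDF = 11011111 → 2-byte char #8 = DF 9A.
Leading byte 0xDF = 11011111 matches 110xxxxx → 2-byte sequence.
Byte 1: 0xDF = 11011111, payload 11111 (5 bits).
Byte 2: 0x9A = 10011010 (10xxxxxx ✓), payload 011010.
Concatenate: 11111011010 = 0x7DA (11 bits → U+07DA).

U+07DA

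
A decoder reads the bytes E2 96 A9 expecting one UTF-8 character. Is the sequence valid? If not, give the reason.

valid

Leading byte 0xE2 = 11100010 → 3-byte form.
Continuation bytes 0x96=10010110, 0xA9=10101001 all match 10xxxxxx.
Decoded value 0x25A9 is ≥ 0x800 (shortest form) and not a surrogate.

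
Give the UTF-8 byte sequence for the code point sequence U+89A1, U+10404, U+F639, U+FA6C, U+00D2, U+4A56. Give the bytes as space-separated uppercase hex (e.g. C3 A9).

E8 A6 A1 F0 90 90 84 EF 98 B9 EF A9 AC C3 92 E4 A9 96

U+89A1: 3-byte form → E8 A6 A1.
U+10404: 4-byte form → F0 90 90 84.
U+F639: 3-byte form → EF 98 B9.
U+FA6C: 3-byte form → EF A9 AC.
U+00D2: 2-byte form → C3 92.
U+4A56: 3-byte form → E4 A9 96.
Concatenated (18 bytes): E8 A6 A1 F0 90 90 84 EF 98 B9 EF A9 AC C3 92 E4 A9 96.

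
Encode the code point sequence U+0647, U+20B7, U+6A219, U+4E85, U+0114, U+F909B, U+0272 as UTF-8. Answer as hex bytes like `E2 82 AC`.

U+0647: 2-byte form → D9 87.
U+20B7: 3-byte form → E2 82 B7.
U+6A219: 4-byte form → F1 AA 88 99.
U+4E85: 3-byte form → E4 BA 85.
U+0114: 2-byte form → C4 94.
U+F909B: 4-byte form → F3 B9 82 9B.
U+0272: 2-byte form → C9 B2.
Concatenated (20 bytes): D9 87 E2 82 B7 F1 AA 88 99 E4 BA 85 C4 94 F3 B9 82 9B C9 B2.

D9 87 E2 82 B7 F1 AA 88 99 E4 BA 85 C4 94 F3 B9 82 9B C9 B2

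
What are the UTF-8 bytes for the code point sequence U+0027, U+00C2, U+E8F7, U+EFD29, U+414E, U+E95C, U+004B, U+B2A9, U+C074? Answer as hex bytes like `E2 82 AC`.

U+0027: 1-byte form → 27.
U+00C2: 2-byte form → C3 82.
U+E8F7: 3-byte form → EE A3 B7.
U+EFD29: 4-byte form → F3 AF B4 A9.
U+414E: 3-byte form → E4 85 8E.
U+E95C: 3-byte form → EE A5 9C.
U+004B: 1-byte form → 4B.
U+B2A9: 3-byte form → EB 8A A9.
U+C074: 3-byte form → EC 81 B4.
Concatenated (23 bytes): 27 C3 82 EE A3 B7 F3 AF B4 A9 E4 85 8E EE A5 9C 4B EB 8A A9 EC 81 B4.

27 C3 82 EE A3 B7 F3 AF B4 A9 E4 85 8E EE A5 9C 4B EB 8A A9 EC 81 B4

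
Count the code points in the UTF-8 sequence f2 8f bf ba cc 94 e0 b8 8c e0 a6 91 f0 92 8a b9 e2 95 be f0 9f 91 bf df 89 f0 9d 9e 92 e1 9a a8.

Byte at offset 0: 0xF2 = 11110010 → 4-byte char (#1). Advance 4.
Byte at offset 4: 0xCC = 11001100 → 2-byte char (#2). Advance 2.
Byte at offset 6: 0xE0 = 11100000 → 3-byte char (#3). Advance 3.
Byte at offset 9: 0xE0 = 11100000 → 3-byte char (#4). Advance 3.
Byte at offset 12: 0xF0 = 11110000 → 4-byte char (#5). Advance 4.
Byte at offset 16: 0xE2 = 11100010 → 3-byte char (#6). Advance 3.
Byte at offset 19: 0xF0 = 11110000 → 4-byte char (#7). Advance 4.
Byte at offset 23: 0xDF = 11011111 → 2-byte char (#8). Advance 2.
Byte at offset 25: 0xF0 = 11110000 → 4-byte char (#9). Advance 4.
Byte at offset 29: 0xE1 = 11100001 → 3-byte char (#10). Advance 3.
Reached end at offset 32 after 10 code points.

10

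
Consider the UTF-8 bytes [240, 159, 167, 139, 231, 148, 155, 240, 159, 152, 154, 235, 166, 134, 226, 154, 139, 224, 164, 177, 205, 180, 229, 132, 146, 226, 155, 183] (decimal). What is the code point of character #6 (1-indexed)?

U+0931

Offset 0: leading byte 0xF0 = 11110000 → 4-byte char #1 = F0 9F A7 8B.
Offset 4: leading byte 0xE7 = 11100111 → 3-byte char #2 = E7 94 9B.
Offset 7: leading byte 0xF0 = 11110000 → 4-byte char #3 = F0 9F 98 9A.
Offset 11: leading byte 0xEB = 11101011 → 3-byte char #4 = EB A6 86.
Offset 14: leading byte 0xE2 = 11100010 → 3-byte char #5 = E2 9A 8B.
Offset 17: leading byte 0xE0 = 11100000 → 3-byte char #6 = E0 A4 B1.
Leading byte 0xE0 = 11100000 matches 1110xxxx → 3-byte sequence.
Byte 1: 0xE0 = 11100000, payload 0000 (4 bits).
Byte 2: 0xA4 = 10100100 (10xxxxxx ✓), payload 100100.
Byte 3: 0xB1 = 10110001 (10xxxxxx ✓), payload 110001.
Concatenate: 0000100100110001 = 0x931 (16 bits → U+0931).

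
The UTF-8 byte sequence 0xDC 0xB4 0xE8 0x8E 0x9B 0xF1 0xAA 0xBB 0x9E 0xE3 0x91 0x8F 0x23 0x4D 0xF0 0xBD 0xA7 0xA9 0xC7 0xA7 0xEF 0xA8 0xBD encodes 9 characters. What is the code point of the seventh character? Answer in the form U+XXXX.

Offset 0: leading byte 0xDC = 11011100 → 2-byte char #1 = DC B4.
Offset 2: leading byte 0xE8 = 11101000 → 3-byte char #2 = E8 8E 9B.
Offset 5: leading byte 0xF1 = 11110001 → 4-byte char #3 = F1 AA BB 9E.
Offset 9: leading byte 0xE3 = 11100011 → 3-byte char #4 = E3 91 8F.
Offset 12: leading byte 0x23 = 00100011 → 1-byte char #5 = 23.
Offset 13: leading byte 0x4D = 01001101 → 1-byte char #6 = 4D.
Offset 14: leading byte 0xF0 = 11110000 → 4-byte char #7 = F0 BD A7 A9.
Leading byte 0xF0 = 11110000 matches 11110xxx → 4-byte sequence.
Byte 1: 0xF0 = 11110000, payload 000 (3 bits).
Byte 2: 0xBD = 10111101 (10xxxxxx ✓), payload 111101.
Byte 3: 0xA7 = 10100111 (10xxxxxx ✓), payload 100111.
Byte 4: 0xA9 = 10101001 (10xxxxxx ✓), payload 101001.
Concatenate: 000111101100111101001 = 0x3D9E9 (21 bits → U+3D9E9).

U+3D9E9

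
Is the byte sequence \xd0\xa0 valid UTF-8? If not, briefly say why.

valid

Leading byte 0xD0 = 11010000 → 2-byte form.
Continuation bytes 0xA0=10100000 all match 10xxxxxx.
Decoded value 0x420 is ≥ 0x80 (shortest form) and not a surrogate.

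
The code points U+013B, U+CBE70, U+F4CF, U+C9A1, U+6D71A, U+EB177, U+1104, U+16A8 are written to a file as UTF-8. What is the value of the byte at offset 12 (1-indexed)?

1-indexed offset 12 is 0-indexed offset 11.
U+013B → 2-byte form C4 BB at offsets 0–1.
U+CBE70 → 4-byte form F3 8B B9 B0 at offsets 2–5.
U+F4CF → 3-byte form EF 93 8F at offsets 6–8.
U+C9A1 → 3-byte form EC A6 A1 at offsets 9–11.
Offset 11 falls in char 4's range; it's byte 3 of EC A6 A1 = 0xA1.

0xA1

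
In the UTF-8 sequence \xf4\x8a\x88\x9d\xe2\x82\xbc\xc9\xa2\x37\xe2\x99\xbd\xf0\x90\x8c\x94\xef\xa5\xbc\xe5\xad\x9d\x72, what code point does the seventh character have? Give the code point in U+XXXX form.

U+F97C

Offset 0: leading byte 0xF4 = 11110100 → 4-byte char #1 = F4 8A 88 9D.
Offset 4: leading byte 0xE2 = 11100010 → 3-byte char #2 = E2 82 BC.
Offset 7: leading byte 0xC9 = 11001001 → 2-byte char #3 = C9 A2.
Offset 9: leading byte 0x37 = 00110111 → 1-byte char #4 = 37.
Offset 10: leading byte 0xE2 = 11100010 → 3-byte char #5 = E2 99 BD.
Offset 13: leading byte 0xF0 = 11110000 → 4-byte char #6 = F0 90 8C 94.
Offset 17: leading byte 0xEF = 11101111 → 3-byte char #7 = EF A5 BC.
Leading byte 0xEF = 11101111 matches 1110xxxx → 3-byte sequence.
Byte 1: 0xEF = 11101111, payload 1111 (4 bits).
Byte 2: 0xA5 = 10100101 (10xxxxxx ✓), payload 100101.
Byte 3: 0xBC = 10111100 (10xxxxxx ✓), payload 111100.
Concatenate: 1111100101111100 = 0xF97C (16 bits → U+F97C).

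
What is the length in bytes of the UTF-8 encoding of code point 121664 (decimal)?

4

U+1DB40 = 0x1DB40. UTF-8 uses 1 byte below 0x80, 2 below 0x800, 3 below 0x10000, 4 up to 0x10FFFF. 0x1DB40 is in U+10000–U+10FFFF → 4 bytes.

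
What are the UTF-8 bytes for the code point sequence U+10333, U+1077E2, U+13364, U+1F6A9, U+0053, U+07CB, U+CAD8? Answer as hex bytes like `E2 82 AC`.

U+10333: 4-byte form → F0 90 8C B3.
U+1077E2: 4-byte form → F4 87 9F A2.
U+13364: 4-byte form → F0 93 8D A4.
U+1F6A9: 4-byte form → F0 9F 9A A9.
U+0053: 1-byte form → 53.
U+07CB: 2-byte form → DF 8B.
U+CAD8: 3-byte form → EC AB 98.
Concatenated (22 bytes): F0 90 8C B3 F4 87 9F A2 F0 93 8D A4 F0 9F 9A A9 53 DF 8B EC AB 98.

F0 90 8C B3 F4 87 9F A2 F0 93 8D A4 F0 9F 9A A9 53 DF 8B EC AB 98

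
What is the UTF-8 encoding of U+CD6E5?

F3 8D 9B A5

U+CD6E5 = 0xCD6E5 = 841445 decimal. In range U+10000–U+10FFFF → 4-byte form: 11110xxx 10xxxxxx 10xxxxxx 10xxxxxx.
Binary (21 bits): 011001101011011100101.
Split 3+6+6+6: 011 | 001101 | 011011 | 100101.
Byte 1: 11110011 = 0xF3.
Byte 2: 10001101 = 0x8D.
Byte 3: 10011011 = 0x9B.
Byte 4: 10100101 = 0xA5.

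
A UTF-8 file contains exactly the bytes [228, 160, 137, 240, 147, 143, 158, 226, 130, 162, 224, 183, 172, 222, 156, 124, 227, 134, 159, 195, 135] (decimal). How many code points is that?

Byte at offset 0: 0xE4 = 11100100 → 3-byte char (#1). Advance 3.
Byte at offset 3: 0xF0 = 11110000 → 4-byte char (#2). Advance 4.
Byte at offset 7: 0xE2 = 11100010 → 3-byte char (#3). Advance 3.
Byte at offset 10: 0xE0 = 11100000 → 3-byte char (#4). Advance 3.
Byte at offset 13: 0xDE = 11011110 → 2-byte char (#5). Advance 2.
Byte at offset 15: 0x7C = 01111100 → 1-byte char (#6). Advance 1.
Byte at offset 16: 0xE3 = 11100011 → 3-byte char (#7). Advance 3.
Byte at offset 19: 0xC3 = 11000011 → 2-byte char (#8). Advance 2.
Reached end at offset 21 after 8 code points.

8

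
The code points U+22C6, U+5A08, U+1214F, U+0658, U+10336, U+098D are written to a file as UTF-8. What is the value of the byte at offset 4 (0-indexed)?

U+22C6 → 3-byte form E2 8B 86 at offsets 0–2.
U+5A08 → 3-byte form E5 A8 88 at offsets 3–5.
Offset 4 falls in char 2's range; it's byte 2 of E5 A8 88 = 0xA8.

0xA8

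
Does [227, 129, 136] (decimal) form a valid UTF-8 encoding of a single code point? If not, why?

valid

Leading byte 0xE3 = 11100011 → 3-byte form.
Continuation bytes 0x81=10000001, 0x88=10001000 all match 10xxxxxx.
Decoded value 0x3048 is ≥ 0x800 (shortest form) and not a surrogate.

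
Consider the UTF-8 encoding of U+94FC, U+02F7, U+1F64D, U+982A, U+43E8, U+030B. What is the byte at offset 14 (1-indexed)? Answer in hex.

1-indexed offset 14 is 0-indexed offset 13.
U+94FC → 3-byte form E9 93 BC at offsets 0–2.
U+02F7 → 2-byte form CB B7 at offsets 3–4.
U+1F64D → 4-byte form F0 9F 99 8D at offsets 5–8.
U+982A → 3-byte form E9 A0 AA at offsets 9–11.
U+43E8 → 3-byte form E4 8F A8 at offsets 12–14.
Offset 13 falls in char 5's range; it's byte 2 of E4 8F A8 = 0x8F.

0x8F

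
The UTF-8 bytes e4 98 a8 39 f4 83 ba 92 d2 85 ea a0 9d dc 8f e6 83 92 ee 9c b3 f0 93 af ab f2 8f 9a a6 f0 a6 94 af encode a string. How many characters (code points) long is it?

11

Byte at offset 0: 0xE4 = 11100100 → 3-byte char (#1). Advance 3.
Byte at offset 3: 0x39 = 00111001 → 1-byte char (#2). Advance 1.
Byte at offset 4: 0xF4 = 11110100 → 4-byte char (#3). Advance 4.
Byte at offset 8: 0xD2 = 11010010 → 2-byte char (#4). Advance 2.
Byte at offset 10: 0xEA = 11101010 → 3-byte char (#5). Advance 3.
Byte at offset 13: 0xDC = 11011100 → 2-byte char (#6). Advance 2.
Byte at offset 15: 0xE6 = 11100110 → 3-byte char (#7). Advance 3.
Byte at offset 18: 0xEE = 11101110 → 3-byte char (#8). Advance 3.
Byte at offset 21: 0xF0 = 11110000 → 4-byte char (#9). Advance 4.
Byte at offset 25: 0xF2 = 11110010 → 4-byte char (#10). Advance 4.
Byte at offset 29: 0xF0 = 11110000 → 4-byte char (#11). Advance 4.
Reached end at offset 33 after 11 code points.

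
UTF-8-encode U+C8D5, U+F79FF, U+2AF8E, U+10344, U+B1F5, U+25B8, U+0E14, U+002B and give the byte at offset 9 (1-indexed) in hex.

0xAA

1-indexed offset 9 is 0-indexed offset 8.
U+C8D5 → 3-byte form EC A3 95 at offsets 0–2.
U+F79FF → 4-byte form F3 B7 A7 BF at offsets 3–6.
U+2AF8E → 4-byte form F0 AA BE 8E at offsets 7–10.
Offset 8 falls in char 3's range; it's byte 2 of F0 AA BE 8E = 0xAA.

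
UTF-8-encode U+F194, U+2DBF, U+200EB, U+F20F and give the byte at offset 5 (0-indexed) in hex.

U+F194 → 3-byte form EF 86 94 at offsets 0–2.
U+2DBF → 3-byte form E2 B6 BF at offsets 3–5.
Offset 5 falls in char 2's range; it's byte 3 of E2 B6 BF = 0xBF.

0xBF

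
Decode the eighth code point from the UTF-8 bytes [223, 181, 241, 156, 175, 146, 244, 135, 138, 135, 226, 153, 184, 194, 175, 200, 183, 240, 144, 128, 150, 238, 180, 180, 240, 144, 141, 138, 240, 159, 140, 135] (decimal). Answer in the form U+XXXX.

U+ED34

Offset 0: leading byte 0xDF = 11011111 → 2-byte char #1 = DF B5.
Offset 2: leading byte 0xF1 = 11110001 → 4-byte char #2 = F1 9C AF 92.
Offset 6: leading byte 0xF4 = 11110100 → 4-byte char #3 = F4 87 8A 87.
Offset 10: leading byte 0xE2 = 11100010 → 3-byte char #4 = E2 99 B8.
Offset 13: leading byte 0xC2 = 11000010 → 2-byte char #5 = C2 AF.
Offset 15: leading byte 0xC8 = 11001000 → 2-byte char #6 = C8 B7.
Offset 17: leading byte 0xF0 = 11110000 → 4-byte char #7 = F0 90 80 96.
Offset 21: leading byte 0xEE = 11101110 → 3-byte char #8 = EE B4 B4.
Leading byte 0xEE = 11101110 matches 1110xxxx → 3-byte sequence.
Byte 1: 0xEE = 11101110, payload 1110 (4 bits).
Byte 2: 0xB4 = 10110100 (10xxxxxx ✓), payload 110100.
Byte 3: 0xB4 = 10110100 (10xxxxxx ✓), payload 110100.
Concatenate: 1110110100110100 = 0xED34 (16 bits → U+ED34).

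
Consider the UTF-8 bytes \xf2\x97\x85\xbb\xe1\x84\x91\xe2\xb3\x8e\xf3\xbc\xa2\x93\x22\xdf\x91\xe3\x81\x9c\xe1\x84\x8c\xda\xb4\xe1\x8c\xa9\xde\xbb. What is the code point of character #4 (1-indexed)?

Offset 0: leading byte 0xF2 = 11110010 → 4-byte char #1 = F2 97 85 BB.
Offset 4: leading byte 0xE1 = 11100001 → 3-byte char #2 = E1 84 91.
Offset 7: leading byte 0xE2 = 11100010 → 3-byte char #3 = E2 B3 8E.
Offset 10: leading byte 0xF3 = 11110011 → 4-byte char #4 = F3 BC A2 93.
Leading byte 0xF3 = 11110011 matches 11110xxx → 4-byte sequence.
Byte 1: 0xF3 = 11110011, payload 011 (3 bits).
Byte 2: 0xBC = 10111100 (10xxxxxx ✓), payload 111100.
Byte 3: 0xA2 = 10100010 (10xxxxxx ✓), payload 100010.
Byte 4: 0x93 = 10010011 (10xxxxxx ✓), payload 010011.
Concatenate: 011111100100010010011 = 0xFC893 (21 bits → U+FC893).

U+FC893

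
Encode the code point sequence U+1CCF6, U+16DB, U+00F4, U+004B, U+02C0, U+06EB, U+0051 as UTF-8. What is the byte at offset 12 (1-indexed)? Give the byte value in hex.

1-indexed offset 12 is 0-indexed offset 11.
U+1CCF6 → 4-byte form F0 9C B3 B6 at offsets 0–3.
U+16DB → 3-byte form E1 9B 9B at offsets 4–6.
U+00F4 → 2-byte form C3 B4 at offsets 7–8.
U+004B → 1-byte form 4B at offsets 9–9.
U+02C0 → 2-byte form CB 80 at offsets 10–11.
Offset 11 falls in char 5's range; it's byte 2 of CB 80 = 0x80.

0x80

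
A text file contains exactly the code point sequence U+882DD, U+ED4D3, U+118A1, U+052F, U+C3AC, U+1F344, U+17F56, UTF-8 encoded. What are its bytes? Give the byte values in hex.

F2 88 8B 9D F3 AD 93 93 F0 91 A2 A1 D4 AF EC 8E AC F0 9F 8D 84 F0 97 BD 96

U+882DD: 4-byte form → F2 88 8B 9D.
U+ED4D3: 4-byte form → F3 AD 93 93.
U+118A1: 4-byte form → F0 91 A2 A1.
U+052F: 2-byte form → D4 AF.
U+C3AC: 3-byte form → EC 8E AC.
U+1F344: 4-byte form → F0 9F 8D 84.
U+17F56: 4-byte form → F0 97 BD 96.
Concatenated (25 bytes): F2 88 8B 9D F3 AD 93 93 F0 91 A2 A1 D4 AF EC 8E AC F0 9F 8D 84 F0 97 BD 96.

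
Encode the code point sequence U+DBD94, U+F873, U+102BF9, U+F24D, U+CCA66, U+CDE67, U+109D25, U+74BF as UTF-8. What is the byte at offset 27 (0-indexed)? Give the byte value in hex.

U+DBD94 → 4-byte form F3 9B B6 94 at offsets 0–3.
U+F873 → 3-byte form EF A1 B3 at offsets 4–6.
U+102BF9 → 4-byte form F4 82 AF B9 at offsets 7–10.
U+F24D → 3-byte form EF 89 8D at offsets 11–13.
U+CCA66 → 4-byte form F3 8C A9 A6 at offsets 14–17.
U+CDE67 → 4-byte form F3 8D B9 A7 at offsets 18–21.
U+109D25 → 4-byte form F4 89 B4 A5 at offsets 22–25.
U+74BF → 3-byte form E7 92 BF at offsets 26–28.
Offset 27 falls in char 8's range; it's byte 2 of E7 92 BF = 0x92.

0x92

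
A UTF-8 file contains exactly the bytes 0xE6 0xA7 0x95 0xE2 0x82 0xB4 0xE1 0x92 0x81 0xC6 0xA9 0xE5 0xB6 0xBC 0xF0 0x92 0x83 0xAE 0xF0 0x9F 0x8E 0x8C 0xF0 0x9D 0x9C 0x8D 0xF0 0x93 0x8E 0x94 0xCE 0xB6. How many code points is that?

10

Byte at offset 0: 0xE6 = 11100110 → 3-byte char (#1). Advance 3.
Byte at offset 3: 0xE2 = 11100010 → 3-byte char (#2). Advance 3.
Byte at offset 6: 0xE1 = 11100001 → 3-byte char (#3). Advance 3.
Byte at offset 9: 0xC6 = 11000110 → 2-byte char (#4). Advance 2.
Byte at offset 11: 0xE5 = 11100101 → 3-byte char (#5). Advance 3.
Byte at offset 14: 0xF0 = 11110000 → 4-byte char (#6). Advance 4.
Byte at offset 18: 0xF0 = 11110000 → 4-byte char (#7). Advance 4.
Byte at offset 22: 0xF0 = 11110000 → 4-byte char (#8). Advance 4.
Byte at offset 26: 0xF0 = 11110000 → 4-byte char (#9). Advance 4.
Byte at offset 30: 0xCE = 11001110 → 2-byte char (#10). Advance 2.
Reached end at offset 32 after 10 code points.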